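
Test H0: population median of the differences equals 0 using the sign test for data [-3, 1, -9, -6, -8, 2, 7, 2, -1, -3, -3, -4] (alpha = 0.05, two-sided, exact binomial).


Step 1: Discard zero differences. Original n = 12; n_eff = number of nonzero differences = 12.
Nonzero differences (with sign): -3, +1, -9, -6, -8, +2, +7, +2, -1, -3, -3, -4
Step 2: Count signs: positive = 4, negative = 8.
Step 3: Under H0: P(positive) = 0.5, so the number of positives S ~ Bin(12, 0.5).
Step 4: Two-sided exact p-value = sum of Bin(12,0.5) probabilities at or below the observed probability = 0.387695.
Step 5: alpha = 0.05. fail to reject H0.

n_eff = 12, pos = 4, neg = 8, p = 0.387695, fail to reject H0.


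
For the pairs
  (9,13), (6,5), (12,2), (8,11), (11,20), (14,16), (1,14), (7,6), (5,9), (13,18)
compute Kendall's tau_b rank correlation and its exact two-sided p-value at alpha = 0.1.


Step 1: Enumerate the 45 unordered pairs (i,j) with i<j and classify each by sign(x_j-x_i) * sign(y_j-y_i).
  (1,2):dx=-3,dy=-8->C; (1,3):dx=+3,dy=-11->D; (1,4):dx=-1,dy=-2->C; (1,5):dx=+2,dy=+7->C
  (1,6):dx=+5,dy=+3->C; (1,7):dx=-8,dy=+1->D; (1,8):dx=-2,dy=-7->C; (1,9):dx=-4,dy=-4->C
  (1,10):dx=+4,dy=+5->C; (2,3):dx=+6,dy=-3->D; (2,4):dx=+2,dy=+6->C; (2,5):dx=+5,dy=+15->C
  (2,6):dx=+8,dy=+11->C; (2,7):dx=-5,dy=+9->D; (2,8):dx=+1,dy=+1->C; (2,9):dx=-1,dy=+4->D
  (2,10):dx=+7,dy=+13->C; (3,4):dx=-4,dy=+9->D; (3,5):dx=-1,dy=+18->D; (3,6):dx=+2,dy=+14->C
  (3,7):dx=-11,dy=+12->D; (3,8):dx=-5,dy=+4->D; (3,9):dx=-7,dy=+7->D; (3,10):dx=+1,dy=+16->C
  (4,5):dx=+3,dy=+9->C; (4,6):dx=+6,dy=+5->C; (4,7):dx=-7,dy=+3->D; (4,8):dx=-1,dy=-5->C
  (4,9):dx=-3,dy=-2->C; (4,10):dx=+5,dy=+7->C; (5,6):dx=+3,dy=-4->D; (5,7):dx=-10,dy=-6->C
  (5,8):dx=-4,dy=-14->C; (5,9):dx=-6,dy=-11->C; (5,10):dx=+2,dy=-2->D; (6,7):dx=-13,dy=-2->C
  (6,8):dx=-7,dy=-10->C; (6,9):dx=-9,dy=-7->C; (6,10):dx=-1,dy=+2->D; (7,8):dx=+6,dy=-8->D
  (7,9):dx=+4,dy=-5->D; (7,10):dx=+12,dy=+4->C; (8,9):dx=-2,dy=+3->D; (8,10):dx=+6,dy=+12->C
  (9,10):dx=+8,dy=+9->C
Step 2: C = 28, D = 17, total pairs = 45.
Step 3: tau = (C - D)/(n(n-1)/2) = (28 - 17)/45 = 0.244444.
Step 4: Exact two-sided p-value (enumerate n! = 3628800 permutations of y under H0): p = 0.380720.
Step 5: alpha = 0.1. fail to reject H0.

tau_b = 0.2444 (C=28, D=17), p = 0.380720, fail to reject H0.


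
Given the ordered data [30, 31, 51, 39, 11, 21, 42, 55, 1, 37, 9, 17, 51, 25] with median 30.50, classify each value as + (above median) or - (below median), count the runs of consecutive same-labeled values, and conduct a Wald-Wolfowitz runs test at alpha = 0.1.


Step 1: Compute median = 30.50; label A = above, B = below.
Labels in order: BAAABBAABABBAB  (n_A = 7, n_B = 7)
Step 2: Count runs R = 9.
Step 3: Under H0 (random ordering), E[R] = 2*n_A*n_B/(n_A+n_B) + 1 = 2*7*7/14 + 1 = 8.0000.
        Var[R] = 2*n_A*n_B*(2*n_A*n_B - n_A - n_B) / ((n_A+n_B)^2 * (n_A+n_B-1)) = 8232/2548 = 3.2308.
        SD[R] = 1.7974.
Step 4: Continuity-corrected z = (R - 0.5 - E[R]) / SD[R] = (9 - 0.5 - 8.0000) / 1.7974 = 0.2782.
Step 5: Two-sided p-value via normal approximation = 2*(1 - Phi(|z|)) = 0.780879.
Step 6: alpha = 0.1. fail to reject H0.

R = 9, z = 0.2782, p = 0.780879, fail to reject H0.


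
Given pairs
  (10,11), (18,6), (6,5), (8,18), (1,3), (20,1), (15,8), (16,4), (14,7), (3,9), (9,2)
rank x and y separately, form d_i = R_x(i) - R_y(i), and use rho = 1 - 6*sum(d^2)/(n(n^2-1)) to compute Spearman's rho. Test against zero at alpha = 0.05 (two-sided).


Step 1: Rank x and y separately (midranks; no ties here).
rank(x): 10->6, 18->10, 6->3, 8->4, 1->1, 20->11, 15->8, 16->9, 14->7, 3->2, 9->5
rank(y): 11->10, 6->6, 5->5, 18->11, 3->3, 1->1, 8->8, 4->4, 7->7, 9->9, 2->2
Step 2: d_i = R_x(i) - R_y(i); compute d_i^2.
  (6-10)^2=16, (10-6)^2=16, (3-5)^2=4, (4-11)^2=49, (1-3)^2=4, (11-1)^2=100, (8-8)^2=0, (9-4)^2=25, (7-7)^2=0, (2-9)^2=49, (5-2)^2=9
sum(d^2) = 272.
Step 3: rho = 1 - 6*272 / (11*(11^2 - 1)) = 1 - 1632/1320 = -0.236364.
Step 4: Under H0, t = rho * sqrt((n-2)/(1-rho^2)) = -0.7298 ~ t(9).
Step 5: Two-sided p-value from the t-distribution with 9 df = 0.484091.
Step 6: alpha = 0.05. fail to reject H0.

rho = -0.2364, p = 0.484091, fail to reject H0 at alpha = 0.05.


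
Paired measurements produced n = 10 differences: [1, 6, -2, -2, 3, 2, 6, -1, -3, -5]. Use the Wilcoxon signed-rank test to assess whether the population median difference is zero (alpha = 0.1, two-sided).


Step 1: Drop any zero differences (none here) and take |d_i|.
|d| = [1, 6, 2, 2, 3, 2, 6, 1, 3, 5]
Step 2: Midrank |d_i| (ties get averaged ranks).
ranks: |1|->1.5, |6|->9.5, |2|->4, |2|->4, |3|->6.5, |2|->4, |6|->9.5, |1|->1.5, |3|->6.5, |5|->8
Step 3: Attach original signs; sum ranks with positive sign and with negative sign.
W+ = 1.5 + 9.5 + 6.5 + 4 + 9.5 = 31
W- = 4 + 4 + 1.5 + 6.5 + 8 = 24
(Check: W+ + W- = 55 should equal n(n+1)/2 = 55.)
Step 4: Test statistic W = min(W+, W-) = 24.
Step 5: Ties in |d|, so use the tie-corrected normal approximation.
        E[W] = n(n+1)/4 = 10*11/4 = 27.5.
        Tie groups: |d|=1 (t=2), |d|=2 (t=3), |d|=3 (t=2), |d|=6 (t=2); sum(t^3 - t) = 42.
        Var[W] = n(n+1)(2n+1)/24 - sum(t^3-t)/48 = 2310/24 - 42/48 = 95.375.
        z = (W - E[W]) / sqrt(Var[W]) = (24 - 27.5) / 9.7660 = -0.3584.
        Two-sided p = 2*Phi(z) = 0.720055.
Step 6: alpha = 0.1. fail to reject H0.

W+ = 31, W- = 24, W = min = 24, p = 0.720055, fail to reject H0.


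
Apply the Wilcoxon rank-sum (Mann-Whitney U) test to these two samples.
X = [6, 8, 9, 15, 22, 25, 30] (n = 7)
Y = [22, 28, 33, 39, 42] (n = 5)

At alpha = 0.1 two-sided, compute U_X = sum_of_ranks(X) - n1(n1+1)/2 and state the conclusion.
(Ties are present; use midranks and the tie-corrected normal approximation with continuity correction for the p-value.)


Step 1: Combine and sort all 12 observations; assign midranks.
sorted (value, group): (6,X), (8,X), (9,X), (15,X), (22,X), (22,Y), (25,X), (28,Y), (30,X), (33,Y), (39,Y), (42,Y)
ranks: 6->1, 8->2, 9->3, 15->4, 22->5.5, 22->5.5, 25->7, 28->8, 30->9, 33->10, 39->11, 42->12
Step 2: Rank sum for X: R1 = 1 + 2 + 3 + 4 + 5.5 + 7 + 9 = 31.5.
Step 3: U_X = R1 - n1(n1+1)/2 = 31.5 - 7*8/2 = 31.5 - 28 = 3.5.
       U_Y = n1*n2 - U_X = 35 - 3.5 = 31.5.
Step 4: Ties are present, so use the tie-corrected normal approximation (with continuity correction) for the p-value.
Step 5: p-value = 0.028075; compare to alpha = 0.1. reject H0.

U_X = 3.5, p = 0.028075, reject H0 at alpha = 0.1.


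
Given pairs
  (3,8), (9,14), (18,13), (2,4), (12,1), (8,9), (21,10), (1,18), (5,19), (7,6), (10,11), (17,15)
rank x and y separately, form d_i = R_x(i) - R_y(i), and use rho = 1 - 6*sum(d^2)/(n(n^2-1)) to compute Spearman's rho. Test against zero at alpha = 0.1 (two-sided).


Step 1: Rank x and y separately (midranks; no ties here).
rank(x): 3->3, 9->7, 18->11, 2->2, 12->9, 8->6, 21->12, 1->1, 5->4, 7->5, 10->8, 17->10
rank(y): 8->4, 14->9, 13->8, 4->2, 1->1, 9->5, 10->6, 18->11, 19->12, 6->3, 11->7, 15->10
Step 2: d_i = R_x(i) - R_y(i); compute d_i^2.
  (3-4)^2=1, (7-9)^2=4, (11-8)^2=9, (2-2)^2=0, (9-1)^2=64, (6-5)^2=1, (12-6)^2=36, (1-11)^2=100, (4-12)^2=64, (5-3)^2=4, (8-7)^2=1, (10-10)^2=0
sum(d^2) = 284.
Step 3: rho = 1 - 6*284 / (12*(12^2 - 1)) = 1 - 1704/1716 = 0.006993.
Step 4: Under H0, t = rho * sqrt((n-2)/(1-rho^2)) = 0.0221 ~ t(10).
Step 5: Two-sided p-value from the t-distribution with 10 df = 0.982792.
Step 6: alpha = 0.1. fail to reject H0.

rho = 0.0070, p = 0.982792, fail to reject H0 at alpha = 0.1.


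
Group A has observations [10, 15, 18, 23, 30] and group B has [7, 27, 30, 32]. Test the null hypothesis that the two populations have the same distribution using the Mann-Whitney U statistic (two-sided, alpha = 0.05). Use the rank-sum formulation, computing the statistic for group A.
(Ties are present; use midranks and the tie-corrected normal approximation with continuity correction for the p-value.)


Step 1: Combine and sort all 9 observations; assign midranks.
sorted (value, group): (7,Y), (10,X), (15,X), (18,X), (23,X), (27,Y), (30,X), (30,Y), (32,Y)
ranks: 7->1, 10->2, 15->3, 18->4, 23->5, 27->6, 30->7.5, 30->7.5, 32->9
Step 2: Rank sum for X: R1 = 2 + 3 + 4 + 5 + 7.5 = 21.5.
Step 3: U_X = R1 - n1(n1+1)/2 = 21.5 - 5*6/2 = 21.5 - 15 = 6.5.
       U_Y = n1*n2 - U_X = 20 - 6.5 = 13.5.
Step 4: Ties are present, so use the tie-corrected normal approximation (with continuity correction) for the p-value.
Step 5: p-value = 0.460558; compare to alpha = 0.05. fail to reject H0.

U_X = 6.5, p = 0.460558, fail to reject H0 at alpha = 0.05.


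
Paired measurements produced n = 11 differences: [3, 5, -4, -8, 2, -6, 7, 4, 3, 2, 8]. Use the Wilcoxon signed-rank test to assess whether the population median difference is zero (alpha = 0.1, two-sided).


Step 1: Drop any zero differences (none here) and take |d_i|.
|d| = [3, 5, 4, 8, 2, 6, 7, 4, 3, 2, 8]
Step 2: Midrank |d_i| (ties get averaged ranks).
ranks: |3|->3.5, |5|->7, |4|->5.5, |8|->10.5, |2|->1.5, |6|->8, |7|->9, |4|->5.5, |3|->3.5, |2|->1.5, |8|->10.5
Step 3: Attach original signs; sum ranks with positive sign and with negative sign.
W+ = 3.5 + 7 + 1.5 + 9 + 5.5 + 3.5 + 1.5 + 10.5 = 42
W- = 5.5 + 10.5 + 8 = 24
(Check: W+ + W- = 66 should equal n(n+1)/2 = 66.)
Step 4: Test statistic W = min(W+, W-) = 24.
Step 5: Ties in |d|, so use the tie-corrected normal approximation.
        E[W] = n(n+1)/4 = 11*12/4 = 33.
        Tie groups: |d|=2 (t=2), |d|=3 (t=2), |d|=4 (t=2), |d|=8 (t=2); sum(t^3 - t) = 24.
        Var[W] = n(n+1)(2n+1)/24 - sum(t^3-t)/48 = 3036/24 - 24/48 = 126.
        z = (W - E[W]) / sqrt(Var[W]) = (24 - 33) / 11.2250 = -0.8018.
        Two-sided p = 2*Phi(z) = 0.422678.
Step 6: alpha = 0.1. fail to reject H0.

W+ = 42, W- = 24, W = min = 24, p = 0.422678, fail to reject H0.


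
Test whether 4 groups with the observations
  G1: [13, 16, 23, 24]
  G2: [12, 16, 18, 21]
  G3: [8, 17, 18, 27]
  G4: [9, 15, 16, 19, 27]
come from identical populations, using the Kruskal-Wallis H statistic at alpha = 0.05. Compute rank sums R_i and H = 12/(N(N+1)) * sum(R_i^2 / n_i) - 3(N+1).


Step 1: Combine all N = 17 observations and assign midranks.
sorted (value, group, rank): (8,G3,1), (9,G4,2), (12,G2,3), (13,G1,4), (15,G4,5), (16,G1,7), (16,G2,7), (16,G4,7), (17,G3,9), (18,G2,10.5), (18,G3,10.5), (19,G4,12), (21,G2,13), (23,G1,14), (24,G1,15), (27,G3,16.5), (27,G4,16.5)
Step 2: Sum ranks within each group.
R_1 = 40 (n_1 = 4)
R_2 = 33.5 (n_2 = 4)
R_3 = 37 (n_3 = 4)
R_4 = 42.5 (n_4 = 5)
Step 3: H = 12/(N(N+1)) * sum(R_i^2/n_i) - 3(N+1)
     = 12/(17*18) * (40^2/4 + 33.5^2/4 + 37^2/4 + 42.5^2/5) - 3*18
     = 0.039216 * 1384.06 - 54
     = 0.276961.
Step 4: Ties present; correction factor C = 1 - 36/(17^3 - 17) = 0.992647. Corrected H = 0.276961 / 0.992647 = 0.279012.
Step 5: Under H0, H ~ chi^2(3); p-value = 0.963926.
Step 6: alpha = 0.05. fail to reject H0.

H = 0.2790, df = 3, p = 0.963926, fail to reject H0.


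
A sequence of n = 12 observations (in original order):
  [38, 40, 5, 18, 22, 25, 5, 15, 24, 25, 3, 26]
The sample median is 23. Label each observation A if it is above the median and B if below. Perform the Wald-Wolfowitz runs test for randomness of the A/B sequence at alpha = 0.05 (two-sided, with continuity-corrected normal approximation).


Step 1: Compute median = 23; label A = above, B = below.
Labels in order: AABBBABBAABA  (n_A = 6, n_B = 6)
Step 2: Count runs R = 7.
Step 3: Under H0 (random ordering), E[R] = 2*n_A*n_B/(n_A+n_B) + 1 = 2*6*6/12 + 1 = 7.0000.
        Var[R] = 2*n_A*n_B*(2*n_A*n_B - n_A - n_B) / ((n_A+n_B)^2 * (n_A+n_B-1)) = 4320/1584 = 2.7273.
        SD[R] = 1.6514.
Step 4: R = E[R], so z = 0 with no continuity correction.
Step 5: Two-sided p-value via normal approximation = 2*(1 - Phi(|z|)) = 1.000000.
Step 6: alpha = 0.05. fail to reject H0.

R = 7, z = 0.0000, p = 1.000000, fail to reject H0.


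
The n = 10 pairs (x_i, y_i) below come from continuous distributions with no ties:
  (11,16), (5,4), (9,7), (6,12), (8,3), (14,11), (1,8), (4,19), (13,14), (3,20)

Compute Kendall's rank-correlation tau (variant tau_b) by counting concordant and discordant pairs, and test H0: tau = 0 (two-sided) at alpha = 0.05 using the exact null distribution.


Step 1: Enumerate the 45 unordered pairs (i,j) with i<j and classify each by sign(x_j-x_i) * sign(y_j-y_i).
  (1,2):dx=-6,dy=-12->C; (1,3):dx=-2,dy=-9->C; (1,4):dx=-5,dy=-4->C; (1,5):dx=-3,dy=-13->C
  (1,6):dx=+3,dy=-5->D; (1,7):dx=-10,dy=-8->C; (1,8):dx=-7,dy=+3->D; (1,9):dx=+2,dy=-2->D
  (1,10):dx=-8,dy=+4->D; (2,3):dx=+4,dy=+3->C; (2,4):dx=+1,dy=+8->C; (2,5):dx=+3,dy=-1->D
  (2,6):dx=+9,dy=+7->C; (2,7):dx=-4,dy=+4->D; (2,8):dx=-1,dy=+15->D; (2,9):dx=+8,dy=+10->C
  (2,10):dx=-2,dy=+16->D; (3,4):dx=-3,dy=+5->D; (3,5):dx=-1,dy=-4->C; (3,6):dx=+5,dy=+4->C
  (3,7):dx=-8,dy=+1->D; (3,8):dx=-5,dy=+12->D; (3,9):dx=+4,dy=+7->C; (3,10):dx=-6,dy=+13->D
  (4,5):dx=+2,dy=-9->D; (4,6):dx=+8,dy=-1->D; (4,7):dx=-5,dy=-4->C; (4,8):dx=-2,dy=+7->D
  (4,9):dx=+7,dy=+2->C; (4,10):dx=-3,dy=+8->D; (5,6):dx=+6,dy=+8->C; (5,7):dx=-7,dy=+5->D
  (5,8):dx=-4,dy=+16->D; (5,9):dx=+5,dy=+11->C; (5,10):dx=-5,dy=+17->D; (6,7):dx=-13,dy=-3->C
  (6,8):dx=-10,dy=+8->D; (6,9):dx=-1,dy=+3->D; (6,10):dx=-11,dy=+9->D; (7,8):dx=+3,dy=+11->C
  (7,9):dx=+12,dy=+6->C; (7,10):dx=+2,dy=+12->C; (8,9):dx=+9,dy=-5->D; (8,10):dx=-1,dy=+1->D
  (9,10):dx=-10,dy=+6->D
Step 2: C = 20, D = 25, total pairs = 45.
Step 3: tau = (C - D)/(n(n-1)/2) = (20 - 25)/45 = -0.111111.
Step 4: Exact two-sided p-value (enumerate n! = 3628800 permutations of y under H0): p = 0.727490.
Step 5: alpha = 0.05. fail to reject H0.

tau_b = -0.1111 (C=20, D=25), p = 0.727490, fail to reject H0.


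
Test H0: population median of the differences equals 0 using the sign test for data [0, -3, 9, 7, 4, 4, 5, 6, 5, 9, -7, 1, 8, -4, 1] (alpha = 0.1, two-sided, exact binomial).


Step 1: Discard zero differences. Original n = 15; n_eff = number of nonzero differences = 14.
Nonzero differences (with sign): -3, +9, +7, +4, +4, +5, +6, +5, +9, -7, +1, +8, -4, +1
Step 2: Count signs: positive = 11, negative = 3.
Step 3: Under H0: P(positive) = 0.5, so the number of positives S ~ Bin(14, 0.5).
Step 4: Two-sided exact p-value = sum of Bin(14,0.5) probabilities at or below the observed probability = 0.057373.
Step 5: alpha = 0.1. reject H0.

n_eff = 14, pos = 11, neg = 3, p = 0.057373, reject H0.


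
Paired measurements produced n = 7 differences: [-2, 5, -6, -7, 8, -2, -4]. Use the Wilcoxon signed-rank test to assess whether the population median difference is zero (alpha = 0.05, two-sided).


Step 1: Drop any zero differences (none here) and take |d_i|.
|d| = [2, 5, 6, 7, 8, 2, 4]
Step 2: Midrank |d_i| (ties get averaged ranks).
ranks: |2|->1.5, |5|->4, |6|->5, |7|->6, |8|->7, |2|->1.5, |4|->3
Step 3: Attach original signs; sum ranks with positive sign and with negative sign.
W+ = 4 + 7 = 11
W- = 1.5 + 5 + 6 + 1.5 + 3 = 17
(Check: W+ + W- = 28 should equal n(n+1)/2 = 28.)
Step 4: Test statistic W = min(W+, W-) = 11.
Step 5: Ties in |d|, so use the tie-corrected normal approximation.
        E[W] = n(n+1)/4 = 7*8/4 = 14.
        Tie groups: |d|=2 (t=2); sum(t^3 - t) = 6.
        Var[W] = n(n+1)(2n+1)/24 - sum(t^3-t)/48 = 840/24 - 6/48 = 34.875.
        z = (W - E[W]) / sqrt(Var[W]) = (11 - 14) / 5.9055 = -0.5080.
        Two-sided p = 2*Phi(z) = 0.611453.
Step 6: alpha = 0.05. fail to reject H0.

W+ = 11, W- = 17, W = min = 11, p = 0.611453, fail to reject H0.


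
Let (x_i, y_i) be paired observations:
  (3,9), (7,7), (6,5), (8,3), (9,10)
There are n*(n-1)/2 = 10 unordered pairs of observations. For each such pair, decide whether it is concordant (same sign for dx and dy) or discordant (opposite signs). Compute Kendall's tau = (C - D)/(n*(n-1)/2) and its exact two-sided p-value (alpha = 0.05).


Step 1: Enumerate the 10 unordered pairs (i,j) with i<j and classify each by sign(x_j-x_i) * sign(y_j-y_i).
  (1,2):dx=+4,dy=-2->D; (1,3):dx=+3,dy=-4->D; (1,4):dx=+5,dy=-6->D; (1,5):dx=+6,dy=+1->C
  (2,3):dx=-1,dy=-2->C; (2,4):dx=+1,dy=-4->D; (2,5):dx=+2,dy=+3->C; (3,4):dx=+2,dy=-2->D
  (3,5):dx=+3,dy=+5->C; (4,5):dx=+1,dy=+7->C
Step 2: C = 5, D = 5, total pairs = 10.
Step 3: tau = (C - D)/(n(n-1)/2) = (5 - 5)/10 = 0.000000.
Step 4: Exact two-sided p-value (enumerate n! = 120 permutations of y under H0): p = 1.000000.
Step 5: alpha = 0.05. fail to reject H0.

tau_b = 0.0000 (C=5, D=5), p = 1.000000, fail to reject H0.


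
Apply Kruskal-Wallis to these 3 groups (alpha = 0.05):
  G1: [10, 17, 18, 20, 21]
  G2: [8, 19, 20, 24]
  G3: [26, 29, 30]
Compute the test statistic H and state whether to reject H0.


Step 1: Combine all N = 12 observations and assign midranks.
sorted (value, group, rank): (8,G2,1), (10,G1,2), (17,G1,3), (18,G1,4), (19,G2,5), (20,G1,6.5), (20,G2,6.5), (21,G1,8), (24,G2,9), (26,G3,10), (29,G3,11), (30,G3,12)
Step 2: Sum ranks within each group.
R_1 = 23.5 (n_1 = 5)
R_2 = 21.5 (n_2 = 4)
R_3 = 33 (n_3 = 3)
Step 3: H = 12/(N(N+1)) * sum(R_i^2/n_i) - 3(N+1)
     = 12/(12*13) * (23.5^2/5 + 21.5^2/4 + 33^2/3) - 3*13
     = 0.076923 * 589.013 - 39
     = 6.308654.
Step 4: Ties present; correction factor C = 1 - 6/(12^3 - 12) = 0.996503. Corrected H = 6.308654 / 0.996503 = 6.330789.
Step 5: Under H0, H ~ chi^2(2); p-value = 0.042197.
Step 6: alpha = 0.05. reject H0.

H = 6.3308, df = 2, p = 0.042197, reject H0.


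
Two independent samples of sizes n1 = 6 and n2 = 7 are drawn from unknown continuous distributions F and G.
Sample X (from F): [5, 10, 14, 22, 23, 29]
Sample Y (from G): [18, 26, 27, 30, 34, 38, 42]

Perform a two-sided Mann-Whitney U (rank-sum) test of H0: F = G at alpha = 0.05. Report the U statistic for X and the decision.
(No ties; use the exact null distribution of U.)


Step 1: Combine and sort all 13 observations; assign midranks.
sorted (value, group): (5,X), (10,X), (14,X), (18,Y), (22,X), (23,X), (26,Y), (27,Y), (29,X), (30,Y), (34,Y), (38,Y), (42,Y)
ranks: 5->1, 10->2, 14->3, 18->4, 22->5, 23->6, 26->7, 27->8, 29->9, 30->10, 34->11, 38->12, 42->13
Step 2: Rank sum for X: R1 = 1 + 2 + 3 + 5 + 6 + 9 = 26.
Step 3: U_X = R1 - n1(n1+1)/2 = 26 - 6*7/2 = 26 - 21 = 5.
       U_Y = n1*n2 - U_X = 42 - 5 = 37.
Step 4: No ties, so the exact null distribution of U (based on enumerating the C(13,6) = 1716 equally likely rank assignments) gives the two-sided p-value.
Step 5: p-value = 0.022145; compare to alpha = 0.05. reject H0.

U_X = 5, p = 0.022145, reject H0 at alpha = 0.05.


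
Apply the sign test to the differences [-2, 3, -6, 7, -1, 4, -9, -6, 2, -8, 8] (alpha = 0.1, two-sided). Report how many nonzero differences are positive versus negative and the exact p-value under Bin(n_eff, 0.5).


Step 1: Discard zero differences. Original n = 11; n_eff = number of nonzero differences = 11.
Nonzero differences (with sign): -2, +3, -6, +7, -1, +4, -9, -6, +2, -8, +8
Step 2: Count signs: positive = 5, negative = 6.
Step 3: Under H0: P(positive) = 0.5, so the number of positives S ~ Bin(11, 0.5).
Step 4: Two-sided exact p-value = sum of Bin(11,0.5) probabilities at or below the observed probability = 1.000000.
Step 5: alpha = 0.1. fail to reject H0.

n_eff = 11, pos = 5, neg = 6, p = 1.000000, fail to reject H0.


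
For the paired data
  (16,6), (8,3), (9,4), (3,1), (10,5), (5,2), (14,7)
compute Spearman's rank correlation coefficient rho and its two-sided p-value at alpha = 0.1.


Step 1: Rank x and y separately (midranks; no ties here).
rank(x): 16->7, 8->3, 9->4, 3->1, 10->5, 5->2, 14->6
rank(y): 6->6, 3->3, 4->4, 1->1, 5->5, 2->2, 7->7
Step 2: d_i = R_x(i) - R_y(i); compute d_i^2.
  (7-6)^2=1, (3-3)^2=0, (4-4)^2=0, (1-1)^2=0, (5-5)^2=0, (2-2)^2=0, (6-7)^2=1
sum(d^2) = 2.
Step 3: rho = 1 - 6*2 / (7*(7^2 - 1)) = 1 - 12/336 = 0.964286.
Step 4: Under H0, t = rho * sqrt((n-2)/(1-rho^2)) = 8.1408 ~ t(5).
Step 5: Two-sided p-value from the t-distribution with 5 df = 0.000454.
Step 6: alpha = 0.1. reject H0.

rho = 0.9643, p = 0.000454, reject H0 at alpha = 0.1.


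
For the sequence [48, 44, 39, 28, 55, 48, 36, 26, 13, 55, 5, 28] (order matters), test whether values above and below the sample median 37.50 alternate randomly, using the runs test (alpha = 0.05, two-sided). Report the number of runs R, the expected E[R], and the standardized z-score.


Step 1: Compute median = 37.50; label A = above, B = below.
Labels in order: AAABAABBBABB  (n_A = 6, n_B = 6)
Step 2: Count runs R = 6.
Step 3: Under H0 (random ordering), E[R] = 2*n_A*n_B/(n_A+n_B) + 1 = 2*6*6/12 + 1 = 7.0000.
        Var[R] = 2*n_A*n_B*(2*n_A*n_B - n_A - n_B) / ((n_A+n_B)^2 * (n_A+n_B-1)) = 4320/1584 = 2.7273.
        SD[R] = 1.6514.
Step 4: Continuity-corrected z = (R + 0.5 - E[R]) / SD[R] = (6 + 0.5 - 7.0000) / 1.6514 = -0.3028.
Step 5: Two-sided p-value via normal approximation = 2*(1 - Phi(|z|)) = 0.762069.
Step 6: alpha = 0.05. fail to reject H0.

R = 6, z = -0.3028, p = 0.762069, fail to reject H0.


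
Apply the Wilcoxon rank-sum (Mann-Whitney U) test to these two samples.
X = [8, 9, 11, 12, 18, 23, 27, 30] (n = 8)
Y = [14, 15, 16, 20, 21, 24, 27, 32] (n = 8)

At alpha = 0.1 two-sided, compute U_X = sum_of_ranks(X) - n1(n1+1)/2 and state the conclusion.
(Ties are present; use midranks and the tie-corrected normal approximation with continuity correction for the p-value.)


Step 1: Combine and sort all 16 observations; assign midranks.
sorted (value, group): (8,X), (9,X), (11,X), (12,X), (14,Y), (15,Y), (16,Y), (18,X), (20,Y), (21,Y), (23,X), (24,Y), (27,X), (27,Y), (30,X), (32,Y)
ranks: 8->1, 9->2, 11->3, 12->4, 14->5, 15->6, 16->7, 18->8, 20->9, 21->10, 23->11, 24->12, 27->13.5, 27->13.5, 30->15, 32->16
Step 2: Rank sum for X: R1 = 1 + 2 + 3 + 4 + 8 + 11 + 13.5 + 15 = 57.5.
Step 3: U_X = R1 - n1(n1+1)/2 = 57.5 - 8*9/2 = 57.5 - 36 = 21.5.
       U_Y = n1*n2 - U_X = 64 - 21.5 = 42.5.
Step 4: Ties are present, so use the tie-corrected normal approximation (with continuity correction) for the p-value.
Step 5: p-value = 0.293266; compare to alpha = 0.1. fail to reject H0.

U_X = 21.5, p = 0.293266, fail to reject H0 at alpha = 0.1.


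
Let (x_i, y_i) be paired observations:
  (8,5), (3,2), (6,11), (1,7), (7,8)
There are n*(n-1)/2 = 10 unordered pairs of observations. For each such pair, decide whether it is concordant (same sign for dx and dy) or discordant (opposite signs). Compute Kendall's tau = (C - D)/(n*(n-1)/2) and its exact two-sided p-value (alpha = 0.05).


Step 1: Enumerate the 10 unordered pairs (i,j) with i<j and classify each by sign(x_j-x_i) * sign(y_j-y_i).
  (1,2):dx=-5,dy=-3->C; (1,3):dx=-2,dy=+6->D; (1,4):dx=-7,dy=+2->D; (1,5):dx=-1,dy=+3->D
  (2,3):dx=+3,dy=+9->C; (2,4):dx=-2,dy=+5->D; (2,5):dx=+4,dy=+6->C; (3,4):dx=-5,dy=-4->C
  (3,5):dx=+1,dy=-3->D; (4,5):dx=+6,dy=+1->C
Step 2: C = 5, D = 5, total pairs = 10.
Step 3: tau = (C - D)/(n(n-1)/2) = (5 - 5)/10 = 0.000000.
Step 4: Exact two-sided p-value (enumerate n! = 120 permutations of y under H0): p = 1.000000.
Step 5: alpha = 0.05. fail to reject H0.

tau_b = 0.0000 (C=5, D=5), p = 1.000000, fail to reject H0.


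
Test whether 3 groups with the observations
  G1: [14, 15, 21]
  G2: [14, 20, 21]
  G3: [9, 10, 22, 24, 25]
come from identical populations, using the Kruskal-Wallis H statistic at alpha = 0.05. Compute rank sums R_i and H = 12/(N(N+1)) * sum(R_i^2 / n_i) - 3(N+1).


Step 1: Combine all N = 11 observations and assign midranks.
sorted (value, group, rank): (9,G3,1), (10,G3,2), (14,G1,3.5), (14,G2,3.5), (15,G1,5), (20,G2,6), (21,G1,7.5), (21,G2,7.5), (22,G3,9), (24,G3,10), (25,G3,11)
Step 2: Sum ranks within each group.
R_1 = 16 (n_1 = 3)
R_2 = 17 (n_2 = 3)
R_3 = 33 (n_3 = 5)
Step 3: H = 12/(N(N+1)) * sum(R_i^2/n_i) - 3(N+1)
     = 12/(11*12) * (16^2/3 + 17^2/3 + 33^2/5) - 3*12
     = 0.090909 * 399.467 - 36
     = 0.315152.
Step 4: Ties present; correction factor C = 1 - 12/(11^3 - 11) = 0.990909. Corrected H = 0.315152 / 0.990909 = 0.318043.
Step 5: Under H0, H ~ chi^2(2); p-value = 0.852978.
Step 6: alpha = 0.05. fail to reject H0.

H = 0.3180, df = 2, p = 0.852978, fail to reject H0.


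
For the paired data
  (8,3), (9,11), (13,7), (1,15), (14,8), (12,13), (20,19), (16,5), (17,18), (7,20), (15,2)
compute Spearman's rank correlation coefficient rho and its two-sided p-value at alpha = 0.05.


Step 1: Rank x and y separately (midranks; no ties here).
rank(x): 8->3, 9->4, 13->6, 1->1, 14->7, 12->5, 20->11, 16->9, 17->10, 7->2, 15->8
rank(y): 3->2, 11->6, 7->4, 15->8, 8->5, 13->7, 19->10, 5->3, 18->9, 20->11, 2->1
Step 2: d_i = R_x(i) - R_y(i); compute d_i^2.
  (3-2)^2=1, (4-6)^2=4, (6-4)^2=4, (1-8)^2=49, (7-5)^2=4, (5-7)^2=4, (11-10)^2=1, (9-3)^2=36, (10-9)^2=1, (2-11)^2=81, (8-1)^2=49
sum(d^2) = 234.
Step 3: rho = 1 - 6*234 / (11*(11^2 - 1)) = 1 - 1404/1320 = -0.063636.
Step 4: Under H0, t = rho * sqrt((n-2)/(1-rho^2)) = -0.1913 ~ t(9).
Step 5: Two-sided p-value from the t-distribution with 9 df = 0.852539.
Step 6: alpha = 0.05. fail to reject H0.

rho = -0.0636, p = 0.852539, fail to reject H0 at alpha = 0.05.


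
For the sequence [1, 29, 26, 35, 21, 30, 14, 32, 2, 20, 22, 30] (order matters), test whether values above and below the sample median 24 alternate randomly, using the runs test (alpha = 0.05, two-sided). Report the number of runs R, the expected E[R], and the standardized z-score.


Step 1: Compute median = 24; label A = above, B = below.
Labels in order: BAAABABABBBA  (n_A = 6, n_B = 6)
Step 2: Count runs R = 8.
Step 3: Under H0 (random ordering), E[R] = 2*n_A*n_B/(n_A+n_B) + 1 = 2*6*6/12 + 1 = 7.0000.
        Var[R] = 2*n_A*n_B*(2*n_A*n_B - n_A - n_B) / ((n_A+n_B)^2 * (n_A+n_B-1)) = 4320/1584 = 2.7273.
        SD[R] = 1.6514.
Step 4: Continuity-corrected z = (R - 0.5 - E[R]) / SD[R] = (8 - 0.5 - 7.0000) / 1.6514 = 0.3028.
Step 5: Two-sided p-value via normal approximation = 2*(1 - Phi(|z|)) = 0.762069.
Step 6: alpha = 0.05. fail to reject H0.

R = 8, z = 0.3028, p = 0.762069, fail to reject H0.


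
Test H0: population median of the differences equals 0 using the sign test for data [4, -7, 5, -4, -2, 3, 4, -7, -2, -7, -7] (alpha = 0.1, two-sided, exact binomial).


Step 1: Discard zero differences. Original n = 11; n_eff = number of nonzero differences = 11.
Nonzero differences (with sign): +4, -7, +5, -4, -2, +3, +4, -7, -2, -7, -7
Step 2: Count signs: positive = 4, negative = 7.
Step 3: Under H0: P(positive) = 0.5, so the number of positives S ~ Bin(11, 0.5).
Step 4: Two-sided exact p-value = sum of Bin(11,0.5) probabilities at or below the observed probability = 0.548828.
Step 5: alpha = 0.1. fail to reject H0.

n_eff = 11, pos = 4, neg = 7, p = 0.548828, fail to reject H0.


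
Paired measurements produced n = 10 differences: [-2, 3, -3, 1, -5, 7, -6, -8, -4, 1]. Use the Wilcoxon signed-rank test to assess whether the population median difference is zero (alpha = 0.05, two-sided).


Step 1: Drop any zero differences (none here) and take |d_i|.
|d| = [2, 3, 3, 1, 5, 7, 6, 8, 4, 1]
Step 2: Midrank |d_i| (ties get averaged ranks).
ranks: |2|->3, |3|->4.5, |3|->4.5, |1|->1.5, |5|->7, |7|->9, |6|->8, |8|->10, |4|->6, |1|->1.5
Step 3: Attach original signs; sum ranks with positive sign and with negative sign.
W+ = 4.5 + 1.5 + 9 + 1.5 = 16.5
W- = 3 + 4.5 + 7 + 8 + 10 + 6 = 38.5
(Check: W+ + W- = 55 should equal n(n+1)/2 = 55.)
Step 4: Test statistic W = min(W+, W-) = 16.5.
Step 5: Ties in |d|, so use the tie-corrected normal approximation.
        E[W] = n(n+1)/4 = 10*11/4 = 27.5.
        Tie groups: |d|=1 (t=2), |d|=3 (t=2); sum(t^3 - t) = 12.
        Var[W] = n(n+1)(2n+1)/24 - sum(t^3-t)/48 = 2310/24 - 12/48 = 96.
        z = (W - E[W]) / sqrt(Var[W]) = (16.5 - 27.5) / 9.7980 = -1.1227.
        Two-sided p = 2*Phi(z) = 0.261572.
Step 6: alpha = 0.05. fail to reject H0.

W+ = 16.5, W- = 38.5, W = min = 16.5, p = 0.261572, fail to reject H0.


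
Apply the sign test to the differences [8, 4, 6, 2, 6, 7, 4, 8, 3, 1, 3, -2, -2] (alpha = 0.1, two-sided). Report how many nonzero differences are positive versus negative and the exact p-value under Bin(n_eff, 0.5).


Step 1: Discard zero differences. Original n = 13; n_eff = number of nonzero differences = 13.
Nonzero differences (with sign): +8, +4, +6, +2, +6, +7, +4, +8, +3, +1, +3, -2, -2
Step 2: Count signs: positive = 11, negative = 2.
Step 3: Under H0: P(positive) = 0.5, so the number of positives S ~ Bin(13, 0.5).
Step 4: Two-sided exact p-value = sum of Bin(13,0.5) probabilities at or below the observed probability = 0.022461.
Step 5: alpha = 0.1. reject H0.

n_eff = 13, pos = 11, neg = 2, p = 0.022461, reject H0.


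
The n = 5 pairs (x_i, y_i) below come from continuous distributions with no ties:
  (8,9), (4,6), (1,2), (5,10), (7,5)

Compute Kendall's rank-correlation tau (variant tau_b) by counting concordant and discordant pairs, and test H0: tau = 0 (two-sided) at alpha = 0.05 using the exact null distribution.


Step 1: Enumerate the 10 unordered pairs (i,j) with i<j and classify each by sign(x_j-x_i) * sign(y_j-y_i).
  (1,2):dx=-4,dy=-3->C; (1,3):dx=-7,dy=-7->C; (1,4):dx=-3,dy=+1->D; (1,5):dx=-1,dy=-4->C
  (2,3):dx=-3,dy=-4->C; (2,4):dx=+1,dy=+4->C; (2,5):dx=+3,dy=-1->D; (3,4):dx=+4,dy=+8->C
  (3,5):dx=+6,dy=+3->C; (4,5):dx=+2,dy=-5->D
Step 2: C = 7, D = 3, total pairs = 10.
Step 3: tau = (C - D)/(n(n-1)/2) = (7 - 3)/10 = 0.400000.
Step 4: Exact two-sided p-value (enumerate n! = 120 permutations of y under H0): p = 0.483333.
Step 5: alpha = 0.05. fail to reject H0.

tau_b = 0.4000 (C=7, D=3), p = 0.483333, fail to reject H0.


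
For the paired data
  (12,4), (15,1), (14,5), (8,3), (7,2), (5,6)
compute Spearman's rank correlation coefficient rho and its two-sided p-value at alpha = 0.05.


Step 1: Rank x and y separately (midranks; no ties here).
rank(x): 12->4, 15->6, 14->5, 8->3, 7->2, 5->1
rank(y): 4->4, 1->1, 5->5, 3->3, 2->2, 6->6
Step 2: d_i = R_x(i) - R_y(i); compute d_i^2.
  (4-4)^2=0, (6-1)^2=25, (5-5)^2=0, (3-3)^2=0, (2-2)^2=0, (1-6)^2=25
sum(d^2) = 50.
Step 3: rho = 1 - 6*50 / (6*(6^2 - 1)) = 1 - 300/210 = -0.428571.
Step 4: Under H0, t = rho * sqrt((n-2)/(1-rho^2)) = -0.9487 ~ t(4).
Step 5: Two-sided p-value from the t-distribution with 4 df = 0.396501.
Step 6: alpha = 0.05. fail to reject H0.

rho = -0.4286, p = 0.396501, fail to reject H0 at alpha = 0.05.


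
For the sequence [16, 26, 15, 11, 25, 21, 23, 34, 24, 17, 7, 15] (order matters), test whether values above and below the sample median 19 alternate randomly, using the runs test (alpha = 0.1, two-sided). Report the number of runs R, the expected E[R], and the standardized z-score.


Step 1: Compute median = 19; label A = above, B = below.
Labels in order: BABBAAAAABBB  (n_A = 6, n_B = 6)
Step 2: Count runs R = 5.
Step 3: Under H0 (random ordering), E[R] = 2*n_A*n_B/(n_A+n_B) + 1 = 2*6*6/12 + 1 = 7.0000.
        Var[R] = 2*n_A*n_B*(2*n_A*n_B - n_A - n_B) / ((n_A+n_B)^2 * (n_A+n_B-1)) = 4320/1584 = 2.7273.
        SD[R] = 1.6514.
Step 4: Continuity-corrected z = (R + 0.5 - E[R]) / SD[R] = (5 + 0.5 - 7.0000) / 1.6514 = -0.9083.
Step 5: Two-sided p-value via normal approximation = 2*(1 - Phi(|z|)) = 0.363722.
Step 6: alpha = 0.1. fail to reject H0.

R = 5, z = -0.9083, p = 0.363722, fail to reject H0.


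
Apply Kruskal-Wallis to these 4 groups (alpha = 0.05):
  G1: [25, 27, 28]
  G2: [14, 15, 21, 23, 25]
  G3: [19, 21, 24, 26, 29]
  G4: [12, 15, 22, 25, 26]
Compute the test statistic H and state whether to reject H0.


Step 1: Combine all N = 18 observations and assign midranks.
sorted (value, group, rank): (12,G4,1), (14,G2,2), (15,G2,3.5), (15,G4,3.5), (19,G3,5), (21,G2,6.5), (21,G3,6.5), (22,G4,8), (23,G2,9), (24,G3,10), (25,G1,12), (25,G2,12), (25,G4,12), (26,G3,14.5), (26,G4,14.5), (27,G1,16), (28,G1,17), (29,G3,18)
Step 2: Sum ranks within each group.
R_1 = 45 (n_1 = 3)
R_2 = 33 (n_2 = 5)
R_3 = 54 (n_3 = 5)
R_4 = 39 (n_4 = 5)
Step 3: H = 12/(N(N+1)) * sum(R_i^2/n_i) - 3(N+1)
     = 12/(18*19) * (45^2/3 + 33^2/5 + 54^2/5 + 39^2/5) - 3*19
     = 0.035088 * 1780.2 - 57
     = 5.463158.
Step 4: Ties present; correction factor C = 1 - 42/(18^3 - 18) = 0.992776. Corrected H = 5.463158 / 0.992776 = 5.502911.
Step 5: Under H0, H ~ chi^2(3); p-value = 0.138465.
Step 6: alpha = 0.05. fail to reject H0.

H = 5.5029, df = 3, p = 0.138465, fail to reject H0.


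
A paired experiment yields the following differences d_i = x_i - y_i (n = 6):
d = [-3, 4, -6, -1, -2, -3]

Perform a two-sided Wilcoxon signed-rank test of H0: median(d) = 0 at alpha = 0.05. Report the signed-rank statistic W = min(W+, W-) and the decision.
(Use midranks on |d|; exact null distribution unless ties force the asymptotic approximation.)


Step 1: Drop any zero differences (none here) and take |d_i|.
|d| = [3, 4, 6, 1, 2, 3]
Step 2: Midrank |d_i| (ties get averaged ranks).
ranks: |3|->3.5, |4|->5, |6|->6, |1|->1, |2|->2, |3|->3.5
Step 3: Attach original signs; sum ranks with positive sign and with negative sign.
W+ = 5 = 5
W- = 3.5 + 6 + 1 + 2 + 3.5 = 16
(Check: W+ + W- = 21 should equal n(n+1)/2 = 21.)
Step 4: Test statistic W = min(W+, W-) = 5.
Step 5: Ties in |d|, so use the tie-corrected normal approximation.
        E[W] = n(n+1)/4 = 6*7/4 = 10.5.
        Tie groups: |d|=3 (t=2); sum(t^3 - t) = 6.
        Var[W] = n(n+1)(2n+1)/24 - sum(t^3-t)/48 = 546/24 - 6/48 = 22.625.
        z = (W - E[W]) / sqrt(Var[W]) = (5 - 10.5) / 4.7566 = -1.1563.
        Two-sided p = 2*Phi(z) = 0.247561.
Step 6: alpha = 0.05. fail to reject H0.

W+ = 5, W- = 16, W = min = 5, p = 0.247561, fail to reject H0.


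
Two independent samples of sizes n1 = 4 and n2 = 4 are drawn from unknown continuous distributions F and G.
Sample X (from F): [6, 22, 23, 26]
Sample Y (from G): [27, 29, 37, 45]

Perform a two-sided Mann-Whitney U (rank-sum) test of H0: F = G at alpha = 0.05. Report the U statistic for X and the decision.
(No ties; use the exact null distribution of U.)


Step 1: Combine and sort all 8 observations; assign midranks.
sorted (value, group): (6,X), (22,X), (23,X), (26,X), (27,Y), (29,Y), (37,Y), (45,Y)
ranks: 6->1, 22->2, 23->3, 26->4, 27->5, 29->6, 37->7, 45->8
Step 2: Rank sum for X: R1 = 1 + 2 + 3 + 4 = 10.
Step 3: U_X = R1 - n1(n1+1)/2 = 10 - 4*5/2 = 10 - 10 = 0.
       U_Y = n1*n2 - U_X = 16 - 0 = 16.
Step 4: No ties, so the exact null distribution of U (based on enumerating the C(8,4) = 70 equally likely rank assignments) gives the two-sided p-value.
Step 5: p-value = 0.028571; compare to alpha = 0.05. reject H0.

U_X = 0, p = 0.028571, reject H0 at alpha = 0.05.


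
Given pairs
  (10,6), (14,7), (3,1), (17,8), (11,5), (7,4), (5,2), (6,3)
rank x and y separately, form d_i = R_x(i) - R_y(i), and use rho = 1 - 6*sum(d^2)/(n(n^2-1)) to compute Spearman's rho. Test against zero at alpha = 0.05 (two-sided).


Step 1: Rank x and y separately (midranks; no ties here).
rank(x): 10->5, 14->7, 3->1, 17->8, 11->6, 7->4, 5->2, 6->3
rank(y): 6->6, 7->7, 1->1, 8->8, 5->5, 4->4, 2->2, 3->3
Step 2: d_i = R_x(i) - R_y(i); compute d_i^2.
  (5-6)^2=1, (7-7)^2=0, (1-1)^2=0, (8-8)^2=0, (6-5)^2=1, (4-4)^2=0, (2-2)^2=0, (3-3)^2=0
sum(d^2) = 2.
Step 3: rho = 1 - 6*2 / (8*(8^2 - 1)) = 1 - 12/504 = 0.976190.
Step 4: Under H0, t = rho * sqrt((n-2)/(1-rho^2)) = 11.0235 ~ t(6).
Step 5: Two-sided p-value from the t-distribution with 6 df = 0.000033.
Step 6: alpha = 0.05. reject H0.

rho = 0.9762, p = 0.000033, reject H0 at alpha = 0.05.


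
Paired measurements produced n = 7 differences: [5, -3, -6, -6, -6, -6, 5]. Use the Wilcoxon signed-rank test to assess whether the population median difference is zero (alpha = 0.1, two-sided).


Step 1: Drop any zero differences (none here) and take |d_i|.
|d| = [5, 3, 6, 6, 6, 6, 5]
Step 2: Midrank |d_i| (ties get averaged ranks).
ranks: |5|->2.5, |3|->1, |6|->5.5, |6|->5.5, |6|->5.5, |6|->5.5, |5|->2.5
Step 3: Attach original signs; sum ranks with positive sign and with negative sign.
W+ = 2.5 + 2.5 = 5
W- = 1 + 5.5 + 5.5 + 5.5 + 5.5 = 23
(Check: W+ + W- = 28 should equal n(n+1)/2 = 28.)
Step 4: Test statistic W = min(W+, W-) = 5.
Step 5: Ties in |d|, so use the tie-corrected normal approximation.
        E[W] = n(n+1)/4 = 7*8/4 = 14.
        Tie groups: |d|=5 (t=2), |d|=6 (t=4); sum(t^3 - t) = 66.
        Var[W] = n(n+1)(2n+1)/24 - sum(t^3-t)/48 = 840/24 - 66/48 = 33.625.
        z = (W - E[W]) / sqrt(Var[W]) = (5 - 14) / 5.7987 = -1.5521.
        Two-sided p = 2*Phi(z) = 0.120645.
Step 6: alpha = 0.1. fail to reject H0.

W+ = 5, W- = 23, W = min = 5, p = 0.120645, fail to reject H0.


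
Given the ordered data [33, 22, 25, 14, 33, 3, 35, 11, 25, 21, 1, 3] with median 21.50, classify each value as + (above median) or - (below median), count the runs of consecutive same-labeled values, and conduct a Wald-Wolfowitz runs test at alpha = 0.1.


Step 1: Compute median = 21.50; label A = above, B = below.
Labels in order: AAABABABABBB  (n_A = 6, n_B = 6)
Step 2: Count runs R = 8.
Step 3: Under H0 (random ordering), E[R] = 2*n_A*n_B/(n_A+n_B) + 1 = 2*6*6/12 + 1 = 7.0000.
        Var[R] = 2*n_A*n_B*(2*n_A*n_B - n_A - n_B) / ((n_A+n_B)^2 * (n_A+n_B-1)) = 4320/1584 = 2.7273.
        SD[R] = 1.6514.
Step 4: Continuity-corrected z = (R - 0.5 - E[R]) / SD[R] = (8 - 0.5 - 7.0000) / 1.6514 = 0.3028.
Step 5: Two-sided p-value via normal approximation = 2*(1 - Phi(|z|)) = 0.762069.
Step 6: alpha = 0.1. fail to reject H0.

R = 8, z = 0.3028, p = 0.762069, fail to reject H0.


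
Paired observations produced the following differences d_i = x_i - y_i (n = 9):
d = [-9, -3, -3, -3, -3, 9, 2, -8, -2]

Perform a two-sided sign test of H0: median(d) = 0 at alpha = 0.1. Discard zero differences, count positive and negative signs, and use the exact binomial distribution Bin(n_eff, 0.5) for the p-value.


Step 1: Discard zero differences. Original n = 9; n_eff = number of nonzero differences = 9.
Nonzero differences (with sign): -9, -3, -3, -3, -3, +9, +2, -8, -2
Step 2: Count signs: positive = 2, negative = 7.
Step 3: Under H0: P(positive) = 0.5, so the number of positives S ~ Bin(9, 0.5).
Step 4: Two-sided exact p-value = sum of Bin(9,0.5) probabilities at or below the observed probability = 0.179688.
Step 5: alpha = 0.1. fail to reject H0.

n_eff = 9, pos = 2, neg = 7, p = 0.179688, fail to reject H0.


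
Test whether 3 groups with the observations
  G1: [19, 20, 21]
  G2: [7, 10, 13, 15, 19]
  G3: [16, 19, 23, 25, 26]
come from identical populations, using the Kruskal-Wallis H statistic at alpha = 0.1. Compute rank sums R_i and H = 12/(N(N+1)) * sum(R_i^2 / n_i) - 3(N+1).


Step 1: Combine all N = 13 observations and assign midranks.
sorted (value, group, rank): (7,G2,1), (10,G2,2), (13,G2,3), (15,G2,4), (16,G3,5), (19,G1,7), (19,G2,7), (19,G3,7), (20,G1,9), (21,G1,10), (23,G3,11), (25,G3,12), (26,G3,13)
Step 2: Sum ranks within each group.
R_1 = 26 (n_1 = 3)
R_2 = 17 (n_2 = 5)
R_3 = 48 (n_3 = 5)
Step 3: H = 12/(N(N+1)) * sum(R_i^2/n_i) - 3(N+1)
     = 12/(13*14) * (26^2/3 + 17^2/5 + 48^2/5) - 3*14
     = 0.065934 * 743.933 - 42
     = 7.050549.
Step 4: Ties present; correction factor C = 1 - 24/(13^3 - 13) = 0.989011. Corrected H = 7.050549 / 0.989011 = 7.128889.
Step 5: Under H0, H ~ chi^2(2); p-value = 0.028313.
Step 6: alpha = 0.1. reject H0.

H = 7.1289, df = 2, p = 0.028313, reject H0.


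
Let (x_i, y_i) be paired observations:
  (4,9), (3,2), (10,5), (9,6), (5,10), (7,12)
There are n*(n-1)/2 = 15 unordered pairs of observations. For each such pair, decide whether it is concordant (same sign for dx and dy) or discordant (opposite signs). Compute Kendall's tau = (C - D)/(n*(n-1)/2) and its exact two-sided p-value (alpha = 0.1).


Step 1: Enumerate the 15 unordered pairs (i,j) with i<j and classify each by sign(x_j-x_i) * sign(y_j-y_i).
  (1,2):dx=-1,dy=-7->C; (1,3):dx=+6,dy=-4->D; (1,4):dx=+5,dy=-3->D; (1,5):dx=+1,dy=+1->C
  (1,6):dx=+3,dy=+3->C; (2,3):dx=+7,dy=+3->C; (2,4):dx=+6,dy=+4->C; (2,5):dx=+2,dy=+8->C
  (2,6):dx=+4,dy=+10->C; (3,4):dx=-1,dy=+1->D; (3,5):dx=-5,dy=+5->D; (3,6):dx=-3,dy=+7->D
  (4,5):dx=-4,dy=+4->D; (4,6):dx=-2,dy=+6->D; (5,6):dx=+2,dy=+2->C
Step 2: C = 8, D = 7, total pairs = 15.
Step 3: tau = (C - D)/(n(n-1)/2) = (8 - 7)/15 = 0.066667.
Step 4: Exact two-sided p-value (enumerate n! = 720 permutations of y under H0): p = 1.000000.
Step 5: alpha = 0.1. fail to reject H0.

tau_b = 0.0667 (C=8, D=7), p = 1.000000, fail to reject H0.


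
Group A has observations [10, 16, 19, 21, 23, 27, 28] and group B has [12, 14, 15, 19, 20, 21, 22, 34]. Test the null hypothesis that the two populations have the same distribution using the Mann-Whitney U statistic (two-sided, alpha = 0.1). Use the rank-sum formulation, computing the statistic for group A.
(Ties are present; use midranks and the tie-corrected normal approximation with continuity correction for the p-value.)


Step 1: Combine and sort all 15 observations; assign midranks.
sorted (value, group): (10,X), (12,Y), (14,Y), (15,Y), (16,X), (19,X), (19,Y), (20,Y), (21,X), (21,Y), (22,Y), (23,X), (27,X), (28,X), (34,Y)
ranks: 10->1, 12->2, 14->3, 15->4, 16->5, 19->6.5, 19->6.5, 20->8, 21->9.5, 21->9.5, 22->11, 23->12, 27->13, 28->14, 34->15
Step 2: Rank sum for X: R1 = 1 + 5 + 6.5 + 9.5 + 12 + 13 + 14 = 61.
Step 3: U_X = R1 - n1(n1+1)/2 = 61 - 7*8/2 = 61 - 28 = 33.
       U_Y = n1*n2 - U_X = 56 - 33 = 23.
Step 4: Ties are present, so use the tie-corrected normal approximation (with continuity correction) for the p-value.
Step 5: p-value = 0.601875; compare to alpha = 0.1. fail to reject H0.

U_X = 33, p = 0.601875, fail to reject H0 at alpha = 0.1.
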